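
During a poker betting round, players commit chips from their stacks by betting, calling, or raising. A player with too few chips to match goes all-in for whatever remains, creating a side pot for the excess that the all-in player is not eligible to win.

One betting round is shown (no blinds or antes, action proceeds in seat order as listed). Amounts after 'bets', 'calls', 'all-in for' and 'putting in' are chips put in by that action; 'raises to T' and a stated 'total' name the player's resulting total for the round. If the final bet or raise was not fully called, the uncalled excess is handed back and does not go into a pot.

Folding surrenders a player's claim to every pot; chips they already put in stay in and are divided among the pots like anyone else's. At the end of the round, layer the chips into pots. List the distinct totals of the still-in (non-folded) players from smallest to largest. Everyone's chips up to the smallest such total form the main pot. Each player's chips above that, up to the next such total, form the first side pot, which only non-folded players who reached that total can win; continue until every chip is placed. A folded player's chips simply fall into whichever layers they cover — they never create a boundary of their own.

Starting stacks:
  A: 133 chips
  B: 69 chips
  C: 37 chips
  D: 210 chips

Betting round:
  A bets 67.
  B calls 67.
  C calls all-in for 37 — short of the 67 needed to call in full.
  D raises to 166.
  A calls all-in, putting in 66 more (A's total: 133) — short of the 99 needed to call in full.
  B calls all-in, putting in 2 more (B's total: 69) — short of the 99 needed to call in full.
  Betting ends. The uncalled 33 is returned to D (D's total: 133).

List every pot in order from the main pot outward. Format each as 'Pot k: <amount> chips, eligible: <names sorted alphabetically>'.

Pot 1: 148 chips, eligible: A, B, C, D
Pot 2: 96 chips, eligible: A, B, D
Pot 3: 128 chips, eligible: A, D

Derivation:
Contributions (after 33 returned to D): A=133, B=69, C=37, D=133
Pot levels (distinct totals of non-folded players): 37, 69, 133
Layer 1-37: 37 each from A, B, C, D = 37*4 = 148 chips; eligible A, B, C, D
Layer 38-69: 32 each from A, B, D = 32*3 = 96 chips; eligible A, B, D
Layer 70-133: 64 each from A, D = 64*2 = 128 chips; eligible A, D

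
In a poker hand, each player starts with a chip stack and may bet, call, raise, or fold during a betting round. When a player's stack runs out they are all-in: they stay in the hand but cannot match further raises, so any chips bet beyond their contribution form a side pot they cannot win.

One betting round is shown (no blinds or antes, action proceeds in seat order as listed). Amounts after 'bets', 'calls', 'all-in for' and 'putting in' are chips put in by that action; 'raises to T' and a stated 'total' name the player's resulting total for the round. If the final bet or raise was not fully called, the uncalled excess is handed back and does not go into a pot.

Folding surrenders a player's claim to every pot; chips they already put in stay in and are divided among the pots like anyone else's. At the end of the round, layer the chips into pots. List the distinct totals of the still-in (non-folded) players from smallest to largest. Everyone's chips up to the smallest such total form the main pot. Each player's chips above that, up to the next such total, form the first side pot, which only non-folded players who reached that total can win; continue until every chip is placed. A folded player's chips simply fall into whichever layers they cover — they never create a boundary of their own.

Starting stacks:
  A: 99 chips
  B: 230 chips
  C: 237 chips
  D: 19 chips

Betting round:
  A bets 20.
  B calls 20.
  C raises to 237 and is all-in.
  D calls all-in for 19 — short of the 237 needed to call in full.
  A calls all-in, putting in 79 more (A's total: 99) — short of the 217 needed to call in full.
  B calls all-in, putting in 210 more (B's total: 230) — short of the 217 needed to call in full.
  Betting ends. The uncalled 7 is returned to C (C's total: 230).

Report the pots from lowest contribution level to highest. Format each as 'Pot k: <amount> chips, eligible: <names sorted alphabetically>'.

Pot 1: 76 chips, eligible: A, B, C, D
Pot 2: 240 chips, eligible: A, B, C
Pot 3: 262 chips, eligible: B, C

Derivation:
Contributions (after 7 returned to C): A=99, B=230, C=230, D=19
Pot levels (distinct totals of non-folded players): 19, 99, 230
Layer 1-19: 19 each from A, B, C, D = 19*4 = 76 chips; eligible A, B, C, D
Layer 20-99: 80 each from A, B, C = 80*3 = 240 chips; eligible A, B, C
Layer 100-230: 131 each from B, C = 131*2 = 262 chips; eligible B, C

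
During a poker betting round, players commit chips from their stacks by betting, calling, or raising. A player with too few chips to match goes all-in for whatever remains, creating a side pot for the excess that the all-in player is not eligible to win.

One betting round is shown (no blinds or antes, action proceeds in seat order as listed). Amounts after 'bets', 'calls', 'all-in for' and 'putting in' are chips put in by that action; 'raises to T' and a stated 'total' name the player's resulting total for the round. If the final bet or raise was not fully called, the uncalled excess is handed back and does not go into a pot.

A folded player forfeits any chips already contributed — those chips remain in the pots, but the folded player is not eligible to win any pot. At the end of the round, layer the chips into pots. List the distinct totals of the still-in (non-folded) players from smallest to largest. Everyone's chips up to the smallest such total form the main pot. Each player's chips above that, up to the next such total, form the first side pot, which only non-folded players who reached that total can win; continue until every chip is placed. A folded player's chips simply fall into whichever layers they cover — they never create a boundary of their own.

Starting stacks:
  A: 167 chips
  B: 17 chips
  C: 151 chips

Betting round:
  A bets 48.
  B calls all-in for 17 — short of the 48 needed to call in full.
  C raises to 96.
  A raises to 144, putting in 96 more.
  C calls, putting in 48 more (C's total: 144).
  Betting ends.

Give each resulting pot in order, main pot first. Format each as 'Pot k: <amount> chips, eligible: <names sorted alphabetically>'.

Contributions: A=144, B=17, C=144
Pot levels (distinct totals of non-folded players): 17, 144
Layer 1-17: 17 each from A, B, C = 17*3 = 51 chips; eligible A, B, C
Layer 18-144: 127 each from A, C = 127*2 = 254 chips; eligible A, C

Pot 1: 51 chips, eligible: A, B, C
Pot 2: 254 chips, eligible: A, C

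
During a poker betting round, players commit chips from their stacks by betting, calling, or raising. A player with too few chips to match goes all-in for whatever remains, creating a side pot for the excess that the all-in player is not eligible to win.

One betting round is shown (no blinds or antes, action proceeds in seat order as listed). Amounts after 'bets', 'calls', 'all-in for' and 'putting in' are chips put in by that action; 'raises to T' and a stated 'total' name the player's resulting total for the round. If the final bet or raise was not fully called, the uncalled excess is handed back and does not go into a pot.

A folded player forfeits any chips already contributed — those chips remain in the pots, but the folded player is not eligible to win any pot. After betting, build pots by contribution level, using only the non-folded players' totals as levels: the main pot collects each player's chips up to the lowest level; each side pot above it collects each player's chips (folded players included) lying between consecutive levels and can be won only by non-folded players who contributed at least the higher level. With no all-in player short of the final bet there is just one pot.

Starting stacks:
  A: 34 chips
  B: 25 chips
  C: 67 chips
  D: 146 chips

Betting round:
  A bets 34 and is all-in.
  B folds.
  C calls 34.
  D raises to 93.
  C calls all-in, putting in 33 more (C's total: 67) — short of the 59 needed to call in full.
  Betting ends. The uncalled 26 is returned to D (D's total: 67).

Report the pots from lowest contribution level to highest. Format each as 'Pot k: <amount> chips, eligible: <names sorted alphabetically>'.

Pot 1: 102 chips, eligible: A, C, D
Pot 2: 66 chips, eligible: C, D

Derivation:
Contributions (after 26 returned to D): A=34, C=67, D=67
Folded: B
Pot levels (distinct totals of non-folded players): 34, 67
Layer 1-34: 34 each from A, C, D = 34*3 = 102 chips; eligible A, C, D
Layer 35-67: 33 each from C, D = 33*2 = 66 chips; eligible C, D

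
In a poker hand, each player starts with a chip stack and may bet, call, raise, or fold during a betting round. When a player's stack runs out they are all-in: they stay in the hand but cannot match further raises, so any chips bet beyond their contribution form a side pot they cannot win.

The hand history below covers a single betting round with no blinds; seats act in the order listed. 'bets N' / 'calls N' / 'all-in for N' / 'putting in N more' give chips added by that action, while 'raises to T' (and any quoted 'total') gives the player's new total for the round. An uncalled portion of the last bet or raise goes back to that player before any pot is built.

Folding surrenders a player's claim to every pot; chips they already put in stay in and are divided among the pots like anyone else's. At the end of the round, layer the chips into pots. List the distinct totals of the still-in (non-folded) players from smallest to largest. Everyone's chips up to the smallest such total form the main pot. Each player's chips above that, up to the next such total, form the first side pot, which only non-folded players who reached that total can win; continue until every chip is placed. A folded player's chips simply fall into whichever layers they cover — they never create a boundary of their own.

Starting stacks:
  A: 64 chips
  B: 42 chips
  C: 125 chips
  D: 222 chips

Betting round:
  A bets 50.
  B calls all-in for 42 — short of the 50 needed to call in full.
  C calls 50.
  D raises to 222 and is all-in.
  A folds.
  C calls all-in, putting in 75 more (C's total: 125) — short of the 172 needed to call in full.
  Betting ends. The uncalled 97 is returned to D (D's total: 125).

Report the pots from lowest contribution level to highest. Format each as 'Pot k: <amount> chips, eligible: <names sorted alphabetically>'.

Contributions (after 97 returned to D): A=50, B=42, C=125, D=125
Folded: A
Pot levels (distinct totals of non-folded players): 42, 125
Layer 1-42: 42 each from A, B, C, D = 42*4 = 168 chips; eligible B, C, D
Layer 43-125: A 8 + C 83 + D 83 = 174 chips; eligible C, D

Pot 1: 168 chips, eligible: B, C, D
Pot 2: 174 chips, eligible: C, D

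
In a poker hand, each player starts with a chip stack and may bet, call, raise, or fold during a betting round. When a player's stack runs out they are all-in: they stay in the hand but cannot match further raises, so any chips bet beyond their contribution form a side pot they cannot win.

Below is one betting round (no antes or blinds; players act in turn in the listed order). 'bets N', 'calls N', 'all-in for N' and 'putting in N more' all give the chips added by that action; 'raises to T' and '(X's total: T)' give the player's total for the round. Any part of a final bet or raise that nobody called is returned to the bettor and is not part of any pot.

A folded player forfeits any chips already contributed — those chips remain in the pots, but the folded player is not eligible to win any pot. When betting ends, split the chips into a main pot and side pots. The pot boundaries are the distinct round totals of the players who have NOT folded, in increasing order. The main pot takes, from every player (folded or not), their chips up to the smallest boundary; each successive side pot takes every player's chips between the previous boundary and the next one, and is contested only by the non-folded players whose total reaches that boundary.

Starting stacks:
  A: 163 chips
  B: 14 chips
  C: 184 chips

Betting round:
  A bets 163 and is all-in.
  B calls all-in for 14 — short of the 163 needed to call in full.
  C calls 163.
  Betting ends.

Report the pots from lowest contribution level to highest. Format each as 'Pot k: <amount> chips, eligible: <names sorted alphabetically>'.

Pot 1: 42 chips, eligible: A, B, C
Pot 2: 298 chips, eligible: A, C

Derivation:
Contributions: A=163, B=14, C=163
Pot levels (distinct totals of non-folded players): 14, 163
Layer 1-14: 14 each from A, B, C = 14*3 = 42 chips; eligible A, B, C
Layer 15-163: 149 each from A, C = 149*2 = 298 chips; eligible A, C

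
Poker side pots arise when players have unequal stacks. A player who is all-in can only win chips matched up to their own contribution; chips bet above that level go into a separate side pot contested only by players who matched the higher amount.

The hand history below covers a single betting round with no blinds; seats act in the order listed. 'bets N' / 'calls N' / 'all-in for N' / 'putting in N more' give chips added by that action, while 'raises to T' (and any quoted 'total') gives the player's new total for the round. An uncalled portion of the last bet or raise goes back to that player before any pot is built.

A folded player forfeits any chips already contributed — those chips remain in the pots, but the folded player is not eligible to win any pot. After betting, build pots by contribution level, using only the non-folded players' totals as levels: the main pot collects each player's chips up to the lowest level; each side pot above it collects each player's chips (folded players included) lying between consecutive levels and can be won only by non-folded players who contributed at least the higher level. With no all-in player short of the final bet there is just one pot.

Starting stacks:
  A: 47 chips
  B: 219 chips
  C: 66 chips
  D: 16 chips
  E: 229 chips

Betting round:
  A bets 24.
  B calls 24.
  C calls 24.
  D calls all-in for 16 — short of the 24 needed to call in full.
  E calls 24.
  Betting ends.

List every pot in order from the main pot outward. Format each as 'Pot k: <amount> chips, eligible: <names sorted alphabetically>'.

Contributions: A=24, B=24, C=24, D=16, E=24
Pot levels (distinct totals of non-folded players): 16, 24
Layer 1-16: 16 each from A, B, C, D, E = 16*5 = 80 chips; eligible A, B, C, D, E
Layer 17-24: 8 each from A, B, C, E = 8*4 = 32 chips; eligible A, B, C, E

Pot 1: 80 chips, eligible: A, B, C, D, E
Pot 2: 32 chips, eligible: A, B, C, E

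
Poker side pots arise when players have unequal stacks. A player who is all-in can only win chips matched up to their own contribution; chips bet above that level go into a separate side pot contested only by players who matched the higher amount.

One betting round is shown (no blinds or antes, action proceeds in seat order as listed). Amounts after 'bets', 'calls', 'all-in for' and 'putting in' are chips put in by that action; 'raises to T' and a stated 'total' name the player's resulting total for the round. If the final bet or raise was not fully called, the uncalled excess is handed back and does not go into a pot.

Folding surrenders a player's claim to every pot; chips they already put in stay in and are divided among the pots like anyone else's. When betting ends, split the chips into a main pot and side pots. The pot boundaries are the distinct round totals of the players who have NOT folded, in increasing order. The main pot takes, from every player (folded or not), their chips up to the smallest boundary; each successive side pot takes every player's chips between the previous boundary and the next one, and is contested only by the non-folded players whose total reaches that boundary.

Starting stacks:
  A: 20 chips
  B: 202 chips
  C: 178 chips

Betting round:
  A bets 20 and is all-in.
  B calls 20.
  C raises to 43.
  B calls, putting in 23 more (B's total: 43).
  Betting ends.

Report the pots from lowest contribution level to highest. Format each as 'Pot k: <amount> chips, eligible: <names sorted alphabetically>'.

Contributions: A=20, B=43, C=43
Pot levels (distinct totals of non-folded players): 20, 43
Layer 1-20: 20 each from A, B, C = 20*3 = 60 chips; eligible A, B, C
Layer 21-43: 23 each from B, C = 23*2 = 46 chips; eligible B, C

Pot 1: 60 chips, eligible: A, B, C
Pot 2: 46 chips, eligible: B, C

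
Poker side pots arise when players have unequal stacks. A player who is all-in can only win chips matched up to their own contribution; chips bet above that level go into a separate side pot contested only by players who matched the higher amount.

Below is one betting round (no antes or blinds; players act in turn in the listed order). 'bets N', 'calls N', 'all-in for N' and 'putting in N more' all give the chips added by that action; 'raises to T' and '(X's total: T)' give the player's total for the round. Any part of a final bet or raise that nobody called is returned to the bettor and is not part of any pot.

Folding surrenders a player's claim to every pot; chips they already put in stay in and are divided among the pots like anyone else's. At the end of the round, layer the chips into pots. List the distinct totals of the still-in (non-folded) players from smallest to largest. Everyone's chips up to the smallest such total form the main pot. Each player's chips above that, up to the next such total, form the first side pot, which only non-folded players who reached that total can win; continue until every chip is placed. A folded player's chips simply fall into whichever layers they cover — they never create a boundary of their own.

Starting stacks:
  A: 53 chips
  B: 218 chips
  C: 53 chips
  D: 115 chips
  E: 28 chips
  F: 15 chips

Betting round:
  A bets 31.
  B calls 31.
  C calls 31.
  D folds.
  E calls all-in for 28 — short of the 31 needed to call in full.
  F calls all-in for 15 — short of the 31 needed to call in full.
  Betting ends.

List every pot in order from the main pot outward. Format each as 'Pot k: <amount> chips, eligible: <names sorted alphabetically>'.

Pot 1: 75 chips, eligible: A, B, C, E, F
Pot 2: 52 chips, eligible: A, B, C, E
Pot 3: 9 chips, eligible: A, B, C

Derivation:
Contributions: A=31, B=31, C=31, E=28, F=15
Folded: D
Pot levels (distinct totals of non-folded players): 15, 28, 31
Layer 1-15: 15 each from A, B, C, E, F = 15*5 = 75 chips; eligible A, B, C, E, F
Layer 16-28: 13 each from A, B, C, E = 13*4 = 52 chips; eligible A, B, C, E
Layer 29-31: 3 each from A, B, C = 3*3 = 9 chips; eligible A, B, C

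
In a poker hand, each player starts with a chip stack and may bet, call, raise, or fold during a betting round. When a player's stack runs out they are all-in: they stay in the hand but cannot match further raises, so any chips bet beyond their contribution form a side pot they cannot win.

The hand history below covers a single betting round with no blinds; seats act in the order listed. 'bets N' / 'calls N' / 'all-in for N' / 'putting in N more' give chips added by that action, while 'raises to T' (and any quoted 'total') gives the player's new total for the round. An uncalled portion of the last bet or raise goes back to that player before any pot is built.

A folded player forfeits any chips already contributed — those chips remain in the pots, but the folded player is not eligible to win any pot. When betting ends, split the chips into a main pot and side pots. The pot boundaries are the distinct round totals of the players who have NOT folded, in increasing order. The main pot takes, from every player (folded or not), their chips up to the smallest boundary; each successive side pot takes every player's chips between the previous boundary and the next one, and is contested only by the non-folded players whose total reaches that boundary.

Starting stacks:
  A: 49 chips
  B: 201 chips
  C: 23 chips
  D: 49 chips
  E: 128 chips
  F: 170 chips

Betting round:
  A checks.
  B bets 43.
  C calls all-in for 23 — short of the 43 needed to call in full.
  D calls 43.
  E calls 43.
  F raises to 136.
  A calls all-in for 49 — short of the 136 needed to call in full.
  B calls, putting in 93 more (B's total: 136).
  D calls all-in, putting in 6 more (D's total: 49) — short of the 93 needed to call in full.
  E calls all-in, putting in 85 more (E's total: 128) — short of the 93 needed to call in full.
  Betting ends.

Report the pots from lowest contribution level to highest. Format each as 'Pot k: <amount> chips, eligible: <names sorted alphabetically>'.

Contributions: A=49, B=136, C=23, D=49, E=128, F=136
Pot levels (distinct totals of non-folded players): 23, 49, 128, 136
Layer 1-23: 23 each from A, B, C, D, E, F = 23*6 = 138 chips; eligible A, B, C, D, E, F
Layer 24-49: 26 each from A, B, D, E, F = 26*5 = 130 chips; eligible A, B, D, E, F
Layer 50-128: 79 each from B, E, F = 79*3 = 237 chips; eligible B, E, F
Layer 129-136: 8 each from B, F = 8*2 = 16 chips; eligible B, F

Pot 1: 138 chips, eligible: A, B, C, D, E, F
Pot 2: 130 chips, eligible: A, B, D, E, F
Pot 3: 237 chips, eligible: B, E, F
Pot 4: 16 chips, eligible: B, F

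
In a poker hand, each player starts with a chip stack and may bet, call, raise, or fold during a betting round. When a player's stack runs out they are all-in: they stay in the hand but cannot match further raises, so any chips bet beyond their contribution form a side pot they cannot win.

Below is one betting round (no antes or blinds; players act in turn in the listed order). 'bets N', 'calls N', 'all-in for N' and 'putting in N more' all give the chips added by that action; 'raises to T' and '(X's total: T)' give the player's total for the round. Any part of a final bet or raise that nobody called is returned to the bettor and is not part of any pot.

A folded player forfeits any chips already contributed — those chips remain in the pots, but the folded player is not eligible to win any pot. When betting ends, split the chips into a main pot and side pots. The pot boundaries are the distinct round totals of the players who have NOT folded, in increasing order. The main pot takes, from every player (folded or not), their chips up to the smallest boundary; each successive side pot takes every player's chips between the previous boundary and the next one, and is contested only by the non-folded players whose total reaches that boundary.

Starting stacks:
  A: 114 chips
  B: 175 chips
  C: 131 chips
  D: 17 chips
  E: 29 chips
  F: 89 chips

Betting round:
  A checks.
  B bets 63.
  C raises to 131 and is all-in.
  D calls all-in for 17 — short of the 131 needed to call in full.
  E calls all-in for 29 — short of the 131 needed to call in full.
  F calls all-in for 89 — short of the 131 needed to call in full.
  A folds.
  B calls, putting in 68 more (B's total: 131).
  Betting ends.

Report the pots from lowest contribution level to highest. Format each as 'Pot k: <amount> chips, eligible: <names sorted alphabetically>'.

Contributions: B=131, C=131, D=17, E=29, F=89
Folded: A
Pot levels (distinct totals of non-folded players): 17, 29, 89, 131
Layer 1-17: 17 each from B, C, D, E, F = 17*5 = 85 chips; eligible B, C, D, E, F
Layer 18-29: 12 each from B, C, E, F = 12*4 = 48 chips; eligible B, C, E, F
Layer 30-89: 60 each from B, C, F = 60*3 = 180 chips; eligible B, C, F
Layer 90-131: 42 each from B, C = 42*2 = 84 chips; eligible B, C

Pot 1: 85 chips, eligible: B, C, D, E, F
Pot 2: 48 chips, eligible: B, C, E, F
Pot 3: 180 chips, eligible: B, C, F
Pot 4: 84 chips, eligible: B, C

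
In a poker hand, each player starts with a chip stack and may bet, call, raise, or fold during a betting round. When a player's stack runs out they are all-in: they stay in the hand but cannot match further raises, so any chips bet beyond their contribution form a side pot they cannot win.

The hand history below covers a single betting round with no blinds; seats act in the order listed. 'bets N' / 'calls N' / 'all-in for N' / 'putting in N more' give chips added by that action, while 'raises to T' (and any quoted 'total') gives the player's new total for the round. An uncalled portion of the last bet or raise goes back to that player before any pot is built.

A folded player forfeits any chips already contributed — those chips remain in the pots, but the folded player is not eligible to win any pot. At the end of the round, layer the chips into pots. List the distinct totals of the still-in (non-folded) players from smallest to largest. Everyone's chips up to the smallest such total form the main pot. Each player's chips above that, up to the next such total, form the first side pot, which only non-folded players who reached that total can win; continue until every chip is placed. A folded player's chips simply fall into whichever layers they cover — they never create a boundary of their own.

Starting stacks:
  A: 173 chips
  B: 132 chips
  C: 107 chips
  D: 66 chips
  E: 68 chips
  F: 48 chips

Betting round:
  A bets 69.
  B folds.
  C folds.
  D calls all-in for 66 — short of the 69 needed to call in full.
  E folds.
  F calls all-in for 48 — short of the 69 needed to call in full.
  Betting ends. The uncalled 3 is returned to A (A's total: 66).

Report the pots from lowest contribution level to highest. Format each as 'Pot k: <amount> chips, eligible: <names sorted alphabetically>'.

Pot 1: 144 chips, eligible: A, D, F
Pot 2: 36 chips, eligible: A, D

Derivation:
Contributions (after 3 returned to A): A=66, D=66, F=48
Folded: B, C, E
Pot levels (distinct totals of non-folded players): 48, 66
Layer 1-48: 48 each from A, D, F = 48*3 = 144 chips; eligible A, D, F
Layer 49-66: 18 each from A, D = 18*2 = 36 chips; eligible A, D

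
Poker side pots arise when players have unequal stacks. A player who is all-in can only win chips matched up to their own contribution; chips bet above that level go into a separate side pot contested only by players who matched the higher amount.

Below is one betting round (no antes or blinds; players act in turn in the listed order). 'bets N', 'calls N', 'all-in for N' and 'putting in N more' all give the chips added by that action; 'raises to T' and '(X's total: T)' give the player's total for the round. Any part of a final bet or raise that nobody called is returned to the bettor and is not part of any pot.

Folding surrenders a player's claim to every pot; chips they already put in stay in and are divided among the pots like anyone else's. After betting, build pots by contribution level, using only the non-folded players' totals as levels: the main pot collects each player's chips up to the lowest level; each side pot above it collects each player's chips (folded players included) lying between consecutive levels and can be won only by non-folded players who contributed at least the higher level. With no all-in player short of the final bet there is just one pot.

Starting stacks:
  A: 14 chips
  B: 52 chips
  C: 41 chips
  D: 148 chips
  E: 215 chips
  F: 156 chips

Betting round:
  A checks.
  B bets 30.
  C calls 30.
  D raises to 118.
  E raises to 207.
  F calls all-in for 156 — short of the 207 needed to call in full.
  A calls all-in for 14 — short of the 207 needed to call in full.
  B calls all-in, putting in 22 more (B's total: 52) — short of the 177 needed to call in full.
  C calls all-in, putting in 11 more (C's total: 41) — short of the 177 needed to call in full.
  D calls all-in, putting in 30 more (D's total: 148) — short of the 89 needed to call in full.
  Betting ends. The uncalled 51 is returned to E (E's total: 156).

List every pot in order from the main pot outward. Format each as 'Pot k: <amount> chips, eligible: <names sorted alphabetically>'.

Pot 1: 84 chips, eligible: A, B, C, D, E, F
Pot 2: 135 chips, eligible: B, C, D, E, F
Pot 3: 44 chips, eligible: B, D, E, F
Pot 4: 288 chips, eligible: D, E, F
Pot 5: 16 chips, eligible: E, F

Derivation:
Contributions (after 51 returned to E): A=14, B=52, C=41, D=148, E=156, F=156
Pot levels (distinct totals of non-folded players): 14, 41, 52, 148, 156
Layer 1-14: 14 each from A, B, C, D, E, F = 14*6 = 84 chips; eligible A, B, C, D, E, F
Layer 15-41: 27 each from B, C, D, E, F = 27*5 = 135 chips; eligible B, C, D, E, F
Layer 42-52: 11 each from B, D, E, F = 11*4 = 44 chips; eligible B, D, E, F
Layer 53-148: 96 each from D, E, F = 96*3 = 288 chips; eligible D, E, F
Layer 149-156: 8 each from E, F = 8*2 = 16 chips; eligible E, F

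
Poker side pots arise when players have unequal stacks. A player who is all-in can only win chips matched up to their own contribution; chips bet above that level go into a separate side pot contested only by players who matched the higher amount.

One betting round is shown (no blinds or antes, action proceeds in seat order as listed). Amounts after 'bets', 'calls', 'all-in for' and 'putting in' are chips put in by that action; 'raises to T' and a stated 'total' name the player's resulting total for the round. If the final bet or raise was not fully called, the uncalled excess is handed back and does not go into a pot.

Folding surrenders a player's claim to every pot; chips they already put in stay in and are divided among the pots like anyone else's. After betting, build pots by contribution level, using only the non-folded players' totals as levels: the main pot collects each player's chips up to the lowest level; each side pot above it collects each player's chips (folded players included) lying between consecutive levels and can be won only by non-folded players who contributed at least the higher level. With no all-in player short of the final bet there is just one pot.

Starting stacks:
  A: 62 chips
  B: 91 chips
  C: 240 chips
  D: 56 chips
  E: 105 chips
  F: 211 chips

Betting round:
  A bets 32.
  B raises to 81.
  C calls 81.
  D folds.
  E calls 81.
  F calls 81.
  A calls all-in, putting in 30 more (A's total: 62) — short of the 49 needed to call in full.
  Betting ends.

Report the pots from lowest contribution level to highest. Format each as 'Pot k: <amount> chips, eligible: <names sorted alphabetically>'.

Pot 1: 310 chips, eligible: A, B, C, E, F
Pot 2: 76 chips, eligible: B, C, E, F

Derivation:
Contributions: A=62, B=81, C=81, E=81, F=81
Folded: D
Pot levels (distinct totals of non-folded players): 62, 81
Layer 1-62: 62 each from A, B, C, E, F = 62*5 = 310 chips; eligible A, B, C, E, F
Layer 63-81: 19 each from B, C, E, F = 19*4 = 76 chips; eligible B, C, E, F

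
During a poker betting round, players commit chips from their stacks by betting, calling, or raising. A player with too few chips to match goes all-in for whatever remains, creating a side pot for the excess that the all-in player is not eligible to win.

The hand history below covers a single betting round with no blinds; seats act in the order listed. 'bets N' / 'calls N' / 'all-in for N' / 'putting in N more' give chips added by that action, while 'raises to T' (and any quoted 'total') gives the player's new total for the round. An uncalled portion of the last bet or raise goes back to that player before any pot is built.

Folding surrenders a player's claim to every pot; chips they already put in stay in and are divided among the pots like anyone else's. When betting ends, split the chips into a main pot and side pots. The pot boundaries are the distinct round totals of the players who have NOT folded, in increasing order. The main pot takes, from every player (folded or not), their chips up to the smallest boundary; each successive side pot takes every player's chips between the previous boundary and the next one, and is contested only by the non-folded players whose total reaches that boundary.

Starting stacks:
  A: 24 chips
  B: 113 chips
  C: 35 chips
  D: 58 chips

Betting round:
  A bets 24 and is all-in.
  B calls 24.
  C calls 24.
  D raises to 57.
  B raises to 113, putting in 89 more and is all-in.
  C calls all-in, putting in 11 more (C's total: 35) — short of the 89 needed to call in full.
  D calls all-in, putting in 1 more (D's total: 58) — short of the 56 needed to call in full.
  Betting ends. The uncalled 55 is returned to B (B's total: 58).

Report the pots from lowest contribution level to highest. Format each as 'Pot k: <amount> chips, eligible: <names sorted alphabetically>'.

Contributions (after 55 returned to B): A=24, B=58, C=35, D=58
Pot levels (distinct totals of non-folded players): 24, 35, 58
Layer 1-24: 24 each from A, B, C, D = 24*4 = 96 chips; eligible A, B, C, D
Layer 25-35: 11 each from B, C, D = 11*3 = 33 chips; eligible B, C, D
Layer 36-58: 23 each from B, D = 23*2 = 46 chips; eligible B, D

Pot 1: 96 chips, eligible: A, B, C, D
Pot 2: 33 chips, eligible: B, C, D
Pot 3: 46 chips, eligible: B, D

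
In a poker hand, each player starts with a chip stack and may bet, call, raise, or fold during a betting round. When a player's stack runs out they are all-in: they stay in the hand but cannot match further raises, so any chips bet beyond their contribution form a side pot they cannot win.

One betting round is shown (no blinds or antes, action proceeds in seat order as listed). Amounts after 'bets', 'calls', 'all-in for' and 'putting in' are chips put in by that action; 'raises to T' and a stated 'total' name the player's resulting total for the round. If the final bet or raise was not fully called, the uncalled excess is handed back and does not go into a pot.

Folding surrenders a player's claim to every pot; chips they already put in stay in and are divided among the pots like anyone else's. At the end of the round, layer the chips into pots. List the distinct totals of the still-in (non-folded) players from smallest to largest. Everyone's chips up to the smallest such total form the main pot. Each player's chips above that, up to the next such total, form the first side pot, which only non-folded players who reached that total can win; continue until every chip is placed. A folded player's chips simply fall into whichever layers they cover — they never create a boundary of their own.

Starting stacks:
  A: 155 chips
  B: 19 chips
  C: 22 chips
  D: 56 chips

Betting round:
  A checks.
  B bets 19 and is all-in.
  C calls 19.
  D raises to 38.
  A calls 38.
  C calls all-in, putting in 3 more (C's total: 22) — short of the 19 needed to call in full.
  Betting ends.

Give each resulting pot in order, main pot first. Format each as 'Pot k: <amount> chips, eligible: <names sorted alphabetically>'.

Contributions: A=38, B=19, C=22, D=38
Pot levels (distinct totals of non-folded players): 19, 22, 38
Layer 1-19: 19 each from A, B, C, D = 19*4 = 76 chips; eligible A, B, C, D
Layer 20-22: 3 each from A, C, D = 3*3 = 9 chips; eligible A, C, D
Layer 23-38: 16 each from A, D = 16*2 = 32 chips; eligible A, D

Pot 1: 76 chips, eligible: A, B, C, D
Pot 2: 9 chips, eligible: A, C, D
Pot 3: 32 chips, eligible: A, D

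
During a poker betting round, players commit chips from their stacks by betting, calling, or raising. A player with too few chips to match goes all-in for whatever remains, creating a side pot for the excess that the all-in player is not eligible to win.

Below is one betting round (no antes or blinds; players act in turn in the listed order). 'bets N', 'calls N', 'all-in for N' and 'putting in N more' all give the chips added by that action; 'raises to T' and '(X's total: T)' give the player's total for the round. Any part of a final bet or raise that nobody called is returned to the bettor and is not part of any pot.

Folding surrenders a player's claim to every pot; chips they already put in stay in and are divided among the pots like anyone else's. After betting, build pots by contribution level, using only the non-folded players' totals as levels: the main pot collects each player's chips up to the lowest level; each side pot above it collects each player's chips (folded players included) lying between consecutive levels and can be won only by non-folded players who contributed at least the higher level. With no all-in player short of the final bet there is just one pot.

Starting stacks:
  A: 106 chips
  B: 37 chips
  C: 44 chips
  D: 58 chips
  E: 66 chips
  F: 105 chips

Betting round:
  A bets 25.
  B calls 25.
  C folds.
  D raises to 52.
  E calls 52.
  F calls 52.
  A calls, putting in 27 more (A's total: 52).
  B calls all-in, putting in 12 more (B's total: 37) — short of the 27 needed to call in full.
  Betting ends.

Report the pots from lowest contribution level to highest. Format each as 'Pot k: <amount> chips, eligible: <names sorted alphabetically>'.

Contributions: A=52, B=37, D=52, E=52, F=52
Folded: C
Pot levels (distinct totals of non-folded players): 37, 52
Layer 1-37: 37 each from A, B, D, E, F = 37*5 = 185 chips; eligible A, B, D, E, F
Layer 38-52: 15 each from A, D, E, F = 15*4 = 60 chips; eligible A, D, E, F

Pot 1: 185 chips, eligible: A, B, D, E, F
Pot 2: 60 chips, eligible: A, D, E, F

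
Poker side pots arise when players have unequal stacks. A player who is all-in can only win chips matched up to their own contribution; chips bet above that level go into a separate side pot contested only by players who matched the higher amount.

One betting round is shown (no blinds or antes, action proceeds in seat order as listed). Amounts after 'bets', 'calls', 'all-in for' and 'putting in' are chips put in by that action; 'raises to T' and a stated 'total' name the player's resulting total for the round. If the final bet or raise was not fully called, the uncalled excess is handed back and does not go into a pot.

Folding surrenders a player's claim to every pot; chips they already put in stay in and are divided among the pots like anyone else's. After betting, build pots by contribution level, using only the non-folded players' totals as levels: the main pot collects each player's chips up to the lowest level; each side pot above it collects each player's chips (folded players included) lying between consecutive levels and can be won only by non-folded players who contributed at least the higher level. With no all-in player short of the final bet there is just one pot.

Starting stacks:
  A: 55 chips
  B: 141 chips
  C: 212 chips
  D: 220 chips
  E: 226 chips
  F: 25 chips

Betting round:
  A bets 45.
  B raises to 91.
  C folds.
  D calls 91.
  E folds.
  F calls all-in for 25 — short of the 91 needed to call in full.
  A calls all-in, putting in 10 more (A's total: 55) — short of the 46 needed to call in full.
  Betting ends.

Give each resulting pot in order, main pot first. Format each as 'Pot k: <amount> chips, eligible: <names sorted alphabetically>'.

Pot 1: 100 chips, eligible: A, B, D, F
Pot 2: 90 chips, eligible: A, B, D
Pot 3: 72 chips, eligible: B, D

Derivation:
Contributions: A=55, B=91, D=91, F=25
Folded: C, E
Pot levels (distinct totals of non-folded players): 25, 55, 91
Layer 1-25: 25 each from A, B, D, F = 25*4 = 100 chips; eligible A, B, D, F
Layer 26-55: 30 each from A, B, D = 30*3 = 90 chips; eligible A, B, D
Layer 56-91: 36 each from B, D = 36*2 = 72 chips; eligible B, D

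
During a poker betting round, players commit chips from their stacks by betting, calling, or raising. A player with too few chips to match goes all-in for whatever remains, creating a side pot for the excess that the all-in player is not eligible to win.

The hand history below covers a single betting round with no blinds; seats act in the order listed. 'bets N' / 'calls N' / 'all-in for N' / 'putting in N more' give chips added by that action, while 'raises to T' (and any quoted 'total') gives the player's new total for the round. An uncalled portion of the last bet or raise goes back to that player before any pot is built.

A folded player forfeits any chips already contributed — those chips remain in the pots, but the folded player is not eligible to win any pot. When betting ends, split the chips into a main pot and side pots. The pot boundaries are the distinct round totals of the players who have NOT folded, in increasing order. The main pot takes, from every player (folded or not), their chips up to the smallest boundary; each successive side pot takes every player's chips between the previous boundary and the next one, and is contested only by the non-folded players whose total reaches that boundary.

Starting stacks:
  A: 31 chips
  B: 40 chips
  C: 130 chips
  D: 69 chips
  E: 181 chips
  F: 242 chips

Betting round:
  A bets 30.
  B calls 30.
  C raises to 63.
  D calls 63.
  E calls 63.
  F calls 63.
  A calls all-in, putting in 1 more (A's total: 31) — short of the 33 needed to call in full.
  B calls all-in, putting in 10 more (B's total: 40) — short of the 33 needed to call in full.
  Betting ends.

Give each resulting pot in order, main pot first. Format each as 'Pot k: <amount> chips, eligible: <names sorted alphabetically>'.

Pot 1: 186 chips, eligible: A, B, C, D, E, F
Pot 2: 45 chips, eligible: B, C, D, E, F
Pot 3: 92 chips, eligible: C, D, E, F

Derivation:
Contributions: A=31, B=40, C=63, D=63, E=63, F=63
Pot levels (distinct totals of non-folded players): 31, 40, 63
Layer 1-31: 31 each from A, B, C, D, E, F = 31*6 = 186 chips; eligible A, B, C, D, E, F
Layer 32-40: 9 each from B, C, D, E, F = 9*5 = 45 chips; eligible B, C, D, E, F
Layer 41-63: 23 each from C, D, E, F = 23*4 = 92 chips; eligible C, D, E, F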